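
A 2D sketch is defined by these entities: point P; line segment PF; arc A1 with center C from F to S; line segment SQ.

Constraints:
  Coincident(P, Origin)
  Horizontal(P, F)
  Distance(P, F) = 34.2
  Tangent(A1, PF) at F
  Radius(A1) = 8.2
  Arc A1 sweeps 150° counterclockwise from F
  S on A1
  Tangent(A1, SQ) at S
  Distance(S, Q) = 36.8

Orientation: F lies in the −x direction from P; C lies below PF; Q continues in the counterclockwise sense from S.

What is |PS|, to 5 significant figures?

41.243

P is at the origin; PF is horizontal with |PF| = 34.2 and F on the −x side, so F = (-34.200, 0.0000). Since A1 is tangent to PF there, CF ⟂ PF, so C = F + (0, -8.2) = (-34.200, -8.2000). On A1, F sits at bearing 90° from C; a 150° counterclockwise sweep puts S at bearing 240°, so S = C + 8.2·(cos 240°, sin 240°) = (-38.300, -15.301). Then |PS| = |S − P| = 41.243.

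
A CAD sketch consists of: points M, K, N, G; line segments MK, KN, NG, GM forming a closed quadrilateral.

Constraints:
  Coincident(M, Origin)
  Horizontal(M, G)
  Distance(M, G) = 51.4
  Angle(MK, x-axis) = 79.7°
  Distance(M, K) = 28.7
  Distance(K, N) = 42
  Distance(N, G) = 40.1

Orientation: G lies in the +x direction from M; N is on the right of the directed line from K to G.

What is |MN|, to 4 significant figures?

18.65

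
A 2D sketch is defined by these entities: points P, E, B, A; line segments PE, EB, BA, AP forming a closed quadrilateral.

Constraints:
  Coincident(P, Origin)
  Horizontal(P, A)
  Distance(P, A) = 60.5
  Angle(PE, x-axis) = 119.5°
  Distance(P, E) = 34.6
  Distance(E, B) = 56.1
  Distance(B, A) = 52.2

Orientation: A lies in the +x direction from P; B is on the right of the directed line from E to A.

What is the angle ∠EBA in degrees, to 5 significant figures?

100.30°

Checks: |EB| = 56.10 ✓; |BA| = 52.20 ✓.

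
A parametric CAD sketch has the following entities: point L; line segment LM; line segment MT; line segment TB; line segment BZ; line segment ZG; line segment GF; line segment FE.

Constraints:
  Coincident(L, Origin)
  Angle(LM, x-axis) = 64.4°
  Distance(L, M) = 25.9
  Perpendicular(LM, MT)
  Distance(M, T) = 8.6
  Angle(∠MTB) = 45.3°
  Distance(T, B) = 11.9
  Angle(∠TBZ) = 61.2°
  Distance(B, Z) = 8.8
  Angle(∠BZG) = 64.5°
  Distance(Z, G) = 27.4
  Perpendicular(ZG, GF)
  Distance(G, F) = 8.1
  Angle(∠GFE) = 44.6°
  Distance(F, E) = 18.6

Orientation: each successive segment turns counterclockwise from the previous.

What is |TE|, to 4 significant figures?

4.973

The perpendicularity gives GF at right angles to ZG, so GF runs at -106.6°; with |GF| = 8.1, F = (-15.34, 22.42). ∠GFE = 44.6° gives FE at 28.80° from the x-axis; with |FE| = 18.6, E = (0.9561, 31.38). Then |TE| = |E − T| = 4.973.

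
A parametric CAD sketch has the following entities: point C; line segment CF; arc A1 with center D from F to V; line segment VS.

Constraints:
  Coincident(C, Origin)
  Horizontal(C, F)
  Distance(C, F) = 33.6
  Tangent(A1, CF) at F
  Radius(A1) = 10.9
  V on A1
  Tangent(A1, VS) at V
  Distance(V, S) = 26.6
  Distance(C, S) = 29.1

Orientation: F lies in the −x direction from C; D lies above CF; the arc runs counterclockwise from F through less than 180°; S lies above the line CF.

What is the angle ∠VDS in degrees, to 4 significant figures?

67.72°

Checks: |DV| = 10.90 ✓; ∠(DV, VS) = 90.00° ✓; |VS| = 26.60 ✓; |CS| = 29.10 ✓.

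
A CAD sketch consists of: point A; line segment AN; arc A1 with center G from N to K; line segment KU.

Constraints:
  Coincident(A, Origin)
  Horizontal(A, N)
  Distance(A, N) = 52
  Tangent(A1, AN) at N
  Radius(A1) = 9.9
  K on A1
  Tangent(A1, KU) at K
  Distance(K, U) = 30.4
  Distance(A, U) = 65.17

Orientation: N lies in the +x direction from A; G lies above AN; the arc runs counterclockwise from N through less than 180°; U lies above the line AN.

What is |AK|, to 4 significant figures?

62.68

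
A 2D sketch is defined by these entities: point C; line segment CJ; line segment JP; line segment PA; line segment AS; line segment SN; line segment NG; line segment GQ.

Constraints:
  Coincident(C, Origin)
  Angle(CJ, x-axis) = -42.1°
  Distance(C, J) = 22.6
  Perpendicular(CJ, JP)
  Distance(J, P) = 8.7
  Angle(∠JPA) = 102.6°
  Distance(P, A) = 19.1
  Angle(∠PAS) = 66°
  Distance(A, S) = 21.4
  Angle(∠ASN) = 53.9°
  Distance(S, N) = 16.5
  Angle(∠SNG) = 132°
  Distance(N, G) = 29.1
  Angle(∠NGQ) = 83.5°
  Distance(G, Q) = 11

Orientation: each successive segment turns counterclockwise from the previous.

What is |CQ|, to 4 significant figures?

31.27

∠SNG = 132.0° gives NG at 53.40° from the x-axis; with |NG| = 29.1, G = (34.42, 13.41). ∠NGQ = 83.5° gives GQ at 149.9° from the x-axis; with |GQ| = 11.0, Q = (24.90, 18.92). Then |CQ| = |Q − C| = 31.27.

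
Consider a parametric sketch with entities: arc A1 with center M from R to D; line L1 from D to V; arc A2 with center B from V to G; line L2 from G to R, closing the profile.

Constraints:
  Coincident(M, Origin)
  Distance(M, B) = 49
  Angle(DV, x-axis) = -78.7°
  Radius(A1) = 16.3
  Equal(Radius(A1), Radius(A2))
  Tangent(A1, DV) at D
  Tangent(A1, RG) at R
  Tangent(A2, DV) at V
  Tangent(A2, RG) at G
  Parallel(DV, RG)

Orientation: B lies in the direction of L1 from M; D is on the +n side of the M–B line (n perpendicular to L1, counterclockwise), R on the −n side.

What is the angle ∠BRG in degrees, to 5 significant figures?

18.400°

The slot axis is L1's direction at -78.7°, so u = (cos -78.7°, sin -78.7°) = (0.19595, -0.98061) and n = (−sin -78.7°, cos -78.7°) = (0.98061, 0.19595). M is at the origin and B lies 49.0 along u from M, so B = 49.0·u = (9.6014, -48.050). Tangency of A1 to both parallel lines with radius 16.3 puts D and R at M ± 16.3·n: D = (15.984, 3.1939), R = (-15.984, -3.1939). Equal radii place V and G the same way about B: V = B + 16.3·n = (25.585, -44.856), G = B − 16.3·n = (-6.3827, -51.244). Then cos ∠BRG = RB·RG / (|RB||RG|), giving 18.400°.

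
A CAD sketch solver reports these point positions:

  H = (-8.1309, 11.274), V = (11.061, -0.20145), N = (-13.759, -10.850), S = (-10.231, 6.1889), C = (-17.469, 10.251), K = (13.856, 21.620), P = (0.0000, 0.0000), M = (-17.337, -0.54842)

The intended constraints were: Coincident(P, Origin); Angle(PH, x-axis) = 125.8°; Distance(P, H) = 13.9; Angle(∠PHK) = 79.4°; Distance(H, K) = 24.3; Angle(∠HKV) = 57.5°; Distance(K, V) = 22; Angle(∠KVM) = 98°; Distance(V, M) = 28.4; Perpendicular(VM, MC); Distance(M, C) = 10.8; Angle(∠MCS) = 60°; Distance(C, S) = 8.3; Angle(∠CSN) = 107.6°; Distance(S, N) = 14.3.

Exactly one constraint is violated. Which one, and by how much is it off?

Distance(S, N) = 14.3 — off by 3.10.

P = (0.00, 0.00) ✓; PH at 125.8° ✓; |PH| = 13.90 ✓; ∠PHK = 79.40° ✓; |HK| = 24.30 ✓; ∠HKV = 57.50° ✓; |KV| = 22.00 ✓; ∠KVM = 98.00° ✓; |VM| = 28.40 ✓; ∠(VM, MC) = 90.00° ✓; |MC| = 10.80 ✓; ∠MCS = 60.00° ✓; |CS| = 8.300 ✓; ∠CSN = 107.6° ✓; |SN| = 17.40 ✗.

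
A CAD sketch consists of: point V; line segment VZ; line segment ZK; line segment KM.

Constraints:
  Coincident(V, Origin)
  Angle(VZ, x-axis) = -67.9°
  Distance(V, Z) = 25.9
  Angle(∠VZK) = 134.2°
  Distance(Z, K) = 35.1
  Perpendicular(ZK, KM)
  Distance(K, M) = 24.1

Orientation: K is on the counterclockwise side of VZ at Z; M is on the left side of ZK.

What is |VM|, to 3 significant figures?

53.4

∠VZK = 134.2°, so ZK runs at -67.9° + (180° − 134.2°) = -22.1° from the x-axis; with |ZK| = 35.1, K = Z + 35.1·(cos -22.1°, sin -22.1°) = (42.3, -37.2). The perpendicularity gives KM at right angles to ZK; with |KM| = 24.1 on the left of ZK, M = K + 24.1·(0.376, 0.927) = (51.3, -14.9). Then |VM| = |M − V| = 53.4.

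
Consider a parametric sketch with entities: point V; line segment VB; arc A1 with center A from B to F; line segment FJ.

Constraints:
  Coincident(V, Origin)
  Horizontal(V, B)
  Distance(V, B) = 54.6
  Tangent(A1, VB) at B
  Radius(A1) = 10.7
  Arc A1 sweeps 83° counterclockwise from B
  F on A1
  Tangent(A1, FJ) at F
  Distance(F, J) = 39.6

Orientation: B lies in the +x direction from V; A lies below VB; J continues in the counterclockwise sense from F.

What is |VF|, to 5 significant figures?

44.972

V is at the origin; V and B share the same y with |VB| = 54.6 and B on the +x side, so B = (54.600, 0.0000). Tangency of A1 to VB means the radius AB is perpendicular to VB, so A = B + (0, -10.7) = (54.600, -10.700). On A1, B sits at bearing 90° from A; an 83° counterclockwise sweep puts F at bearing 173°, so F = A + 10.7·(cos 173°, sin 173°) = (43.980, -9.3960). Then |VF| = |F − V| = 44.972.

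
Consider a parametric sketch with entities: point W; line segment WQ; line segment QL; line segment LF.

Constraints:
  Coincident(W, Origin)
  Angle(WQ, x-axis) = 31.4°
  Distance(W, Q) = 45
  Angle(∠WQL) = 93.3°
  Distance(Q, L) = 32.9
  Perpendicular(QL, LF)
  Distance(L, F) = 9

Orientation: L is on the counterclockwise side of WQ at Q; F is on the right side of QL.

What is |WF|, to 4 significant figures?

64.56

W is at the origin; WQ runs at 31.4° with length 45.0, so Q = 45.0·(cos 31.4°, sin 31.4°) = (38.41, 23.45). ∠WQL = 93.3°, so QL runs at 31.4° + (180° − 93.3°) = 118.1° from the x-axis; with |QL| = 32.9, L = Q + 32.9·(cos 118.1°, sin 118.1°) = (22.91, 52.47). The perpendicularity gives LF at right angles to QL; with |LF| = 9.0 on the right of QL, F = L + 9.0·(0.8821, 0.4710) = (30.85, 56.71). Then |WF| = |F − W| = 64.56.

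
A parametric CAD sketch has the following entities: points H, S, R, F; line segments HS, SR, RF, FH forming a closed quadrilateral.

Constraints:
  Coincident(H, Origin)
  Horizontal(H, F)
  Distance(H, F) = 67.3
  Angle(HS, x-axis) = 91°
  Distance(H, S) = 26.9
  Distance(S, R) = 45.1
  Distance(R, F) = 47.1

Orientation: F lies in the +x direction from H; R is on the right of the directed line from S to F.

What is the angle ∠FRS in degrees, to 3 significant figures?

104°

Checks: |SR| = 45.10 ✓; |RF| = 47.10 ✓.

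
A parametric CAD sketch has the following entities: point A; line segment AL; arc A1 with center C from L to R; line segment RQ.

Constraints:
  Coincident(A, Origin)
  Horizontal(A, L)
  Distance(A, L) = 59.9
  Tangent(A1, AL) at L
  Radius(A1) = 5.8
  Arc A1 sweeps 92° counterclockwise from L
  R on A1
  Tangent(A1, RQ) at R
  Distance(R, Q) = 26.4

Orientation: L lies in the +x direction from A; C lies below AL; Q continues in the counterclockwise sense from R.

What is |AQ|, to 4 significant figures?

63.85

A is at the origin; A and L share the same y with |AL| = 59.9 and L on the +x side, so L = (59.90, 0.000). Since A1 is tangent to AL there, CL ⟂ AL, so C = L + (0, -5.8) = (59.90, -5.800). On A1, L sits at bearing 90° from C; a 92° counterclockwise sweep puts R at bearing 182°, so R = C + 5.8·(cos 182°, sin 182°) = (54.10, -6.002). A1 meets RQ tangentially, so CR is at right angles to RQ, so RQ runs along (−sin 182°, cos 182°); with |RQ| = 26.4, Q = (55.02, -32.39). Then |AQ| = |Q − A| = 63.85.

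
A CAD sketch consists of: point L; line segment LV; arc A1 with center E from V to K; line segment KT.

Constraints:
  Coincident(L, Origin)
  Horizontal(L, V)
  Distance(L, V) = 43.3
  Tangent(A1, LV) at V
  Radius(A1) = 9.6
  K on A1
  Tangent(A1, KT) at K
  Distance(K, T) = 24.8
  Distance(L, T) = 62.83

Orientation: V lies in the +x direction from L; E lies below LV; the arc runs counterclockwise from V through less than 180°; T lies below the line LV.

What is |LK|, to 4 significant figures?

39.45

Checks: ∠(EV, VL) = 90.00° ✓; |EK| = 9.600 ✓; ∠(EK, KT) = 90.00° ✓; |KT| = 24.80 ✓; |LT| = 62.83 ✓.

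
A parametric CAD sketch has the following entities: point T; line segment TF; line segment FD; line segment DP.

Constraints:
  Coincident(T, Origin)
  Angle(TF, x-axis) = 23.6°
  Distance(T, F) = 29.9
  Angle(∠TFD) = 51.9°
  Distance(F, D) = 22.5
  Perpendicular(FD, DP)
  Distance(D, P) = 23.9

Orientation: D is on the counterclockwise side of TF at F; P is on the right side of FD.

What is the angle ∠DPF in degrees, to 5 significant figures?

43.272°

∠TFD = 51.9°, so FD runs at 23.6° + (180° − 51.9°) = 151.70° from the x-axis; with |FD| = 22.5, D = F + 22.5·(cos 151.70°, sin 151.70°) = (7.5885, 22.637). FD ⟂ DP; with |DP| = 23.9 on the right of FD, P = D + 23.9·(0.47409, 0.88048) = (18.919, 43.681). Then cos ∠DPF = PD·PF / (|PD||PF|), giving 43.272°.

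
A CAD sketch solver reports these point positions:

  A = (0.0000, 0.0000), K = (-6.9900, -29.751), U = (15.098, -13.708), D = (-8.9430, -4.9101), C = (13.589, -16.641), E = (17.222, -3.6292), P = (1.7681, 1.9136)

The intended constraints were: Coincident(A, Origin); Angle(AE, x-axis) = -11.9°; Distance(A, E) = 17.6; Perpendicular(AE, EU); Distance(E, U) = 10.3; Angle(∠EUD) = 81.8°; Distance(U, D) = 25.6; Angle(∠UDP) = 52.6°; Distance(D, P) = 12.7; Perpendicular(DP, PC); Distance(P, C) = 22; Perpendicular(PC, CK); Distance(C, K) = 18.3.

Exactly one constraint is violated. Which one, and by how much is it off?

Distance(C, K) = 18.3 — off by 6.10.

A = (0.00, 0.00) ✓; AE at -11.90° ✓; |AE| = 17.60 ✓; ∠(AE, EU) = 90.00° ✓; |EU| = 10.30 ✓; ∠EUD = 81.80° ✓; |UD| = 25.60 ✓; ∠UDP = 52.60° ✓; |DP| = 12.70 ✓; ∠(DP, PC) = 90.00° ✓; |PC| = 22.00 ✓; ∠(PC, CK) = 90.00° ✓; |CK| = 24.40 ✗.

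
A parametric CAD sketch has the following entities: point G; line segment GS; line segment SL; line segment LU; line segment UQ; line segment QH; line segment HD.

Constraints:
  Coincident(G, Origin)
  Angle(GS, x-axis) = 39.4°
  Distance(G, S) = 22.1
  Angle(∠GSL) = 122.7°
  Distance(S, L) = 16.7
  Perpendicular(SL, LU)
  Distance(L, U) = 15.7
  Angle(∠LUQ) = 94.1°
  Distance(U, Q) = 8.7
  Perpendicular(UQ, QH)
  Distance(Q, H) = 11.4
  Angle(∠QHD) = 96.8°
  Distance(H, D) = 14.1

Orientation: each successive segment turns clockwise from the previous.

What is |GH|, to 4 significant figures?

23.51

G is at the origin; GS runs at 39.4° with length 22.1, so S = (17.08, 14.03). ∠GSL = 122.7° gives SL at -17.90° from the x-axis; with |SL| = 16.7, L = (32.97, 8.895). SL ⟂ LU, so LU runs at -107.9°; with |LU| = 15.7, U = (28.14, -6.045). ∠LUQ = 94.1° gives UQ at 166.2° from the x-axis; with |UQ| = 8.7, Q = (19.69, -3.970). UQ ⟂ QH, so QH runs at 76.20°; with |QH| = 11.4, H = (22.41, 7.101). Then |GH| = |H − G| = 23.51.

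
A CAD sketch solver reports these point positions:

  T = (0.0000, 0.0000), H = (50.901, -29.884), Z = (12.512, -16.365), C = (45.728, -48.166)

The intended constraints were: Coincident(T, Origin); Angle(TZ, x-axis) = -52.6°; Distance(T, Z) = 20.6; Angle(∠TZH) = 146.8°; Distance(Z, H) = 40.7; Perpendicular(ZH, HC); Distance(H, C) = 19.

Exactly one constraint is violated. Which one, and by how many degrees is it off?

Perpendicular(ZH, HC) — off by 3.60°.

T = (0.00, 0.00) ✓; TZ at -52.60° ✓; |TZ| = 20.60 ✓; ∠TZH = 146.8° ✓; |ZH| = 40.70 ✓; ∠(ZH, HC) = 86.40° ✗; |HC| = 19.00 ✓.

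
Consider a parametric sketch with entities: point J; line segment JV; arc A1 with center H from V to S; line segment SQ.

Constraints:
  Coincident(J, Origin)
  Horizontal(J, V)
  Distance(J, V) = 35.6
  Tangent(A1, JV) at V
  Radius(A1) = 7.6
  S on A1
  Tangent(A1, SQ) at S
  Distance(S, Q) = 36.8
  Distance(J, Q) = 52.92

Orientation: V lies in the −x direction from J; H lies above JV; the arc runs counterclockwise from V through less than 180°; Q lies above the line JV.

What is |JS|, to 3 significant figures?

29.0

J is at the origin; J and V share the same y with |JV| = 35.6 and V on the −x side, so V = (-35.6, 0.00). Since A1 is tangent to JV there, HV ⟂ JV, so H = V + (0, 7.6) = (-35.6, 7.60). Since HS ⟂ SQ (tangency), |HQ| = √(7.6² + 36.8²) = 37.6 regardless of where S sits on A1. So Q lies on both circle(J, 52.92) and circle(H, 37.6); the above-JV intersection is Q = (-28.6, 44.5). S is the foot of the tangent from Q: S = (-28.0, 7.73).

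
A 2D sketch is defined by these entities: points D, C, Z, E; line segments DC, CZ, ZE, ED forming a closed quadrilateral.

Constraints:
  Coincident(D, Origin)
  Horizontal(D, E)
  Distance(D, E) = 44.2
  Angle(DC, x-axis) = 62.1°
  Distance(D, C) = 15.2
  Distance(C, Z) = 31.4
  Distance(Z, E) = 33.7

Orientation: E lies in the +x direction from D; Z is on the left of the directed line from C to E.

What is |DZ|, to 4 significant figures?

45.50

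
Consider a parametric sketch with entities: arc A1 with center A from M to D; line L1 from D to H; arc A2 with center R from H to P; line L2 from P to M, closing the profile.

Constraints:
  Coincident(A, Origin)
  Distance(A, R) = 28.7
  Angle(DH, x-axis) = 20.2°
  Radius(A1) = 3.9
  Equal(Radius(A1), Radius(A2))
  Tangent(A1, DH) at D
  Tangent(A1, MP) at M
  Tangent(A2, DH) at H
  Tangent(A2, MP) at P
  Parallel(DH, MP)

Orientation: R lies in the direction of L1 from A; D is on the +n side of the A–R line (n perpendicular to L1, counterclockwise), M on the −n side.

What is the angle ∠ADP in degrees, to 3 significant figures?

74.8°

The slot axis is L1's direction at 20.2°, so u = (cos 20.2°, sin 20.2°) = (0.938, 0.345) and n = (−sin 20.2°, cos 20.2°) = (-0.345, 0.938). A is at the origin and R lies 28.7 along u from A, so R = 28.7·u = (26.9, 9.91). Tangency of A1 to both parallel lines with radius 3.9 puts D and M at A ± 3.9·n: D = (-1.35, 3.66), M = (1.35, -3.66). Equal radii place H and P the same way about R: H = R + 3.9·n = (25.6, 13.6), P = R − 3.9·n = (28.3, 6.25). Then cos ∠ADP = DA·DP / (|DA||DP|), giving 74.8°.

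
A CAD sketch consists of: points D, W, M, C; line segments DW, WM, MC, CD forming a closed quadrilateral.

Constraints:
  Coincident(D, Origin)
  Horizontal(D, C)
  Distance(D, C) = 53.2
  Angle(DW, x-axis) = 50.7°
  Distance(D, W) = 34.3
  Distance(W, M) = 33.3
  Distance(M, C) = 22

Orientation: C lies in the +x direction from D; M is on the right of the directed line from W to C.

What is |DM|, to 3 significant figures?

32.2

D is at the origin; D and C share the same y with |DC| = 53.2 and C in +x, so C = (53.2, 0). DW runs at 50.7° with |DW| = 34.3, so W = (21.7, 26.5). M is determined by |WM| = 33.3 and |MC| = 22.0 together: it lies at the intersection of circle(W, 33.3) and circle(C, 22.0). With |WC| = 41.2, the foot of the radical line on WC is 28.2 from W and the perpendicular offset is √(33.3² − 28.2²) = 17.7. Taking the right-of-WC solution: M = (31.8, -5.19).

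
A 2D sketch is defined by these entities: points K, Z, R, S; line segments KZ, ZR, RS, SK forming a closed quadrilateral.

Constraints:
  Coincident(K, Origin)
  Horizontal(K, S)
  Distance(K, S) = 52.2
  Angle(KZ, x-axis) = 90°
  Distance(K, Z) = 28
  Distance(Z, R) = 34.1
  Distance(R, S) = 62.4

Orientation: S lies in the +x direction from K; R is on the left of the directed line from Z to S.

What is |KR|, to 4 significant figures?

58.52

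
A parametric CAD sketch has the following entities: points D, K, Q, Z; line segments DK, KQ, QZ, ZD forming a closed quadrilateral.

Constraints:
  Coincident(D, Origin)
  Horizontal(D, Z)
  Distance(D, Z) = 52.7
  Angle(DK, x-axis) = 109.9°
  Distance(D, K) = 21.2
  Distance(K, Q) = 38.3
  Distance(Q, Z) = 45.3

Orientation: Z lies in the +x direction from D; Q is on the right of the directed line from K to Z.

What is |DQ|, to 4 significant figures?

17.39

D is at the origin; D and Z share the same y with |DZ| = 52.7 and Z in +x, so Z = (52.7, 0). DK runs at 109.9° with |DK| = 21.2, so K = (-7.216, 19.93). Q is determined by |KQ| = 38.3 and |QZ| = 45.3 together: it lies at the intersection of circle(K, 38.3) and circle(Z, 45.3). With |KZ| = 63.15, the foot of the radical line on KZ is 26.94 from K and the perpendicular offset is √(38.3² − 26.94²) = 27.22. Taking the right-of-KZ solution: Q = (9.751, -14.40).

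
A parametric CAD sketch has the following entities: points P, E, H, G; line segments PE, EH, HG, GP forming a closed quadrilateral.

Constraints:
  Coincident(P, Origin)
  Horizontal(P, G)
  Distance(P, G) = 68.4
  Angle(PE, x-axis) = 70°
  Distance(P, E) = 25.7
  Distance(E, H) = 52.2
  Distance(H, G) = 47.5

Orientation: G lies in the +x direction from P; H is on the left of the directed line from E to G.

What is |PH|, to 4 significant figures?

72.60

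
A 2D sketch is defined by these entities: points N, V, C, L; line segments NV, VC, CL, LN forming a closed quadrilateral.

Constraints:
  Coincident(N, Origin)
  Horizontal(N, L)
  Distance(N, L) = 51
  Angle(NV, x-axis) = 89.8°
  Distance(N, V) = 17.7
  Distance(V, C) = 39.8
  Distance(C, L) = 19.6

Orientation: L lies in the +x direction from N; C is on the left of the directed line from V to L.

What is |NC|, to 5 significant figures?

42.963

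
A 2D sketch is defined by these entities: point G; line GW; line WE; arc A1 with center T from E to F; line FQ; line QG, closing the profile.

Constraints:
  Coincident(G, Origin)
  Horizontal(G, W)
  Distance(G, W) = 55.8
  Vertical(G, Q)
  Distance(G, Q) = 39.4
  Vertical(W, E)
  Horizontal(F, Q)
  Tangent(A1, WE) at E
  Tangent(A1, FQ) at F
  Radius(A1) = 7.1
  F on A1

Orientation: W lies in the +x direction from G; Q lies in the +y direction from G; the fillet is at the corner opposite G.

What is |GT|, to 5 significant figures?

58.438

GQ is vertical with |GQ| = 39.4 and Q on the +y side, so Q = (0.0000, 39.400). The virtual corner opposite G is at (55.800, 39.400). Tangency of A1 to WE means the radius TE is perpendicular to WE and since A1 is tangent to FQ there, TF ⟂ FQ, with radius 7.1, so the center T sits 7.1 in from both sides at T = (48.700, 32.300). Then |GT| = |T − G| = 58.438.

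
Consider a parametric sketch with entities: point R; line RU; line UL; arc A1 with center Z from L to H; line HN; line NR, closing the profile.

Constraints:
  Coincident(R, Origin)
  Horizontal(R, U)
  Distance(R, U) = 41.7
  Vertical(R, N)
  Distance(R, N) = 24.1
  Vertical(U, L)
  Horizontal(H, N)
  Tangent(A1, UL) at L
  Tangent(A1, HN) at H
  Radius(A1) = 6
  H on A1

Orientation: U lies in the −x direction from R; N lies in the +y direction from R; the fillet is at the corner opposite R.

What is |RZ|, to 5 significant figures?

40.026

R is at the origin; R and U share the same y with |RU| = 41.7 and U on the −x side, so U = (-41.700, 0.0000). RN is vertical with |RN| = 24.1 and N on the +y side, so N = (0.0000, 24.100). The virtual corner opposite R is at (-41.700, 24.100). A1 meets UL tangentially, so ZL is at right angles to UL and A1 meets HN tangentially, so ZH is at right angles to HN, with radius 6.0, so the center Z sits 6.0 in from both sides at Z = (-35.700, 18.100). Then |RZ| = |Z − R| = 40.026.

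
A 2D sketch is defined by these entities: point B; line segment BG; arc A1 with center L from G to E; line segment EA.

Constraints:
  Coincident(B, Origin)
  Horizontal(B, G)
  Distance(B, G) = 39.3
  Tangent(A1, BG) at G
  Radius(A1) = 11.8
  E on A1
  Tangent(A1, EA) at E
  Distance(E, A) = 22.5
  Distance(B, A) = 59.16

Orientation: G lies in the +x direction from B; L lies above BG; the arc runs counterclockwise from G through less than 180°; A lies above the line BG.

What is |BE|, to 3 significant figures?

52.8

Checks: ∠(LG, GB) = 90.00° ✓; |LG| = 11.80 ✓; |LE| = 11.80 ✓; ∠(LE, EA) = 90.00° ✓; |EA| = 22.50 ✓; |BA| = 59.16 ✓.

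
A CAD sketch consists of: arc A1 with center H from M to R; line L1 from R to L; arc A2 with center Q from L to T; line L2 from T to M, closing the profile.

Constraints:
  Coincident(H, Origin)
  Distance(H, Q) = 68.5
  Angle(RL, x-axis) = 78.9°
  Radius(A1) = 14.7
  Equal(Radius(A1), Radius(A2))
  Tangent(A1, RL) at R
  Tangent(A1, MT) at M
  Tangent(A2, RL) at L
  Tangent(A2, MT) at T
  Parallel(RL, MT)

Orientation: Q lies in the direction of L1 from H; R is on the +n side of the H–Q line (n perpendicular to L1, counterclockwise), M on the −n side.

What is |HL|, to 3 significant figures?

70.1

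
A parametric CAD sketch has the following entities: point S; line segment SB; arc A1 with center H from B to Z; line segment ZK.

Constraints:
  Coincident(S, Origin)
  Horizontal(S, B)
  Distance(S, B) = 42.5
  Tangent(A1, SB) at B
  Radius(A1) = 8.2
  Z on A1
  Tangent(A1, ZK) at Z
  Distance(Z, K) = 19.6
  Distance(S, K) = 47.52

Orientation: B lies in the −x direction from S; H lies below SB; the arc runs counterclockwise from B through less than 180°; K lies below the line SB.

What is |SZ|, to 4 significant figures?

50.84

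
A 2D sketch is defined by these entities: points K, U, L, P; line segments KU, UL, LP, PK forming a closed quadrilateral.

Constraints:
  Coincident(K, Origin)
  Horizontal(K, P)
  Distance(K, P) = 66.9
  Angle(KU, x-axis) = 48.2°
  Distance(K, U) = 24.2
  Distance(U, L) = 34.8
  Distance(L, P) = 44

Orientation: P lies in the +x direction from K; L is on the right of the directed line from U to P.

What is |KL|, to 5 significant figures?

29.963

Checks: |UL| = 34.80 ✓; |LP| = 44.00 ✓.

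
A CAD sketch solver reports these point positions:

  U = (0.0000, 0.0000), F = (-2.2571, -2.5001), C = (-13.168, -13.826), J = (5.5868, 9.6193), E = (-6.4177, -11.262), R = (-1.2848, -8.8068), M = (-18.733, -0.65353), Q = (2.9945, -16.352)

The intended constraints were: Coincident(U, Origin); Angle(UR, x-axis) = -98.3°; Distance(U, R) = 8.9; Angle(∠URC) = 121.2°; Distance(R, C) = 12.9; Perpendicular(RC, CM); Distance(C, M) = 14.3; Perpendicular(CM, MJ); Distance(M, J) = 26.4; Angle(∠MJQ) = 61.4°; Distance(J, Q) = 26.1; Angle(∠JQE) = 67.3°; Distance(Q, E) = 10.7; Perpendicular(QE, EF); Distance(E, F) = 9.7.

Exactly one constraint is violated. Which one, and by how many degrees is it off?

Perpendicular(QE, EF) — off by 3.00°.

U = (0.00, 0.00) ✓; UR at -98.30° ✓; |UR| = 8.900 ✓; ∠URC = 121.2° ✓; |RC| = 12.90 ✓; ∠(RC, CM) = 90.00° ✓; |CM| = 14.30 ✓; ∠(CM, MJ) = 90.00° ✓; |MJ| = 26.40 ✓; ∠MJQ = 61.40° ✓; |JQ| = 26.10 ✓; ∠JQE = 67.30° ✓; |QE| = 10.70 ✓; ∠(QE, EF) = 87.00° ✗; |EF| = 9.700 ✓.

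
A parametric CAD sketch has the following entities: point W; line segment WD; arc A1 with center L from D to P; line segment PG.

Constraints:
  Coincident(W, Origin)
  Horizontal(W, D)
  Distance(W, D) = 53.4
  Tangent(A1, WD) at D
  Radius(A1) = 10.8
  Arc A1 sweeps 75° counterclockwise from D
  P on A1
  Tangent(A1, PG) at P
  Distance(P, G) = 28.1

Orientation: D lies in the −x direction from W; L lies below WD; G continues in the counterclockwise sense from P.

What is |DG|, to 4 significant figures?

39.35

W is at the origin; W and D share the same y with |WD| = 53.4 and D on the −x side, so D = (-53.40, 0.000). Tangency of A1 to WD means the radius LD is perpendicular to WD, so L = D + (0, -10.8) = (-53.40, -10.80). On A1, D sits at bearing 90° from L; a 75° counterclockwise sweep puts P at bearing 165°, so P = L + 10.8·(cos 165°, sin 165°) = (-63.83, -8.005). Since A1 is tangent to PG there, LP ⟂ PG, so PG runs along (−sin 165°, cos 165°); with |PG| = 28.1, G = (-71.10, -35.15). Then |DG| = |G − D| = 39.35.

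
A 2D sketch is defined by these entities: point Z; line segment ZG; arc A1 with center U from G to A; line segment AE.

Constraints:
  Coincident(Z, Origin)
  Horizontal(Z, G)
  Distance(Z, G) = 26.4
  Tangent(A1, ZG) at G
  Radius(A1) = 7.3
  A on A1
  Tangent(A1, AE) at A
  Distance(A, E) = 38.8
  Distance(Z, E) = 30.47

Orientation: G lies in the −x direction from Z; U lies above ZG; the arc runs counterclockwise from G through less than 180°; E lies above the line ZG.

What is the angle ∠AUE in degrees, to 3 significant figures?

79.3°

Z is at the origin; ZG is horizontal with |ZG| = 26.4 and G on the −x side, so G = (-26.4, 0.00). The tangent condition forces UG to be normal to ZG, so U = G + (0, 7.3) = (-26.4, 7.30). Since UA ⟂ AE (tangency), |UE| = √(7.3² + 38.8²) = 39.5 regardless of where A sits on A1. So E lies on both circle(Z, 30.47) and circle(U, 39.5); the above-ZG intersection is E = (5.99, 29.9). A is the foot of the tangent from E: A = (-21.2, 2.19).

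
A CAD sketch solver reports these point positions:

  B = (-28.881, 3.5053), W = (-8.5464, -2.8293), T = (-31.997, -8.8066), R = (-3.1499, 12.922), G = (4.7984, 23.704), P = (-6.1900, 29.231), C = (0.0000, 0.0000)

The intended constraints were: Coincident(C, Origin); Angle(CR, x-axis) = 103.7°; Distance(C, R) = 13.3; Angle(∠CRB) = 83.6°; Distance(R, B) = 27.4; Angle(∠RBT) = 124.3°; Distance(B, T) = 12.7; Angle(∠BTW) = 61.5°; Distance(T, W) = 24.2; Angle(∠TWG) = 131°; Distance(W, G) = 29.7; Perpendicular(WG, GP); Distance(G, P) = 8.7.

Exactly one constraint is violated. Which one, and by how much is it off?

Distance(G, P) = 8.7 — off by 3.60.

C = (0.00, 0.00) ✓; CR at 103.7° ✓; |CR| = 13.30 ✓; ∠CRB = 83.60° ✓; |RB| = 27.40 ✓; ∠RBT = 124.3° ✓; |BT| = 12.70 ✓; ∠BTW = 61.50° ✓; |TW| = 24.20 ✓; ∠TWG = 131.0° ✓; |WG| = 29.70 ✓; ∠(WG, GP) = 90.00° ✓; |GP| = 12.30 ✗.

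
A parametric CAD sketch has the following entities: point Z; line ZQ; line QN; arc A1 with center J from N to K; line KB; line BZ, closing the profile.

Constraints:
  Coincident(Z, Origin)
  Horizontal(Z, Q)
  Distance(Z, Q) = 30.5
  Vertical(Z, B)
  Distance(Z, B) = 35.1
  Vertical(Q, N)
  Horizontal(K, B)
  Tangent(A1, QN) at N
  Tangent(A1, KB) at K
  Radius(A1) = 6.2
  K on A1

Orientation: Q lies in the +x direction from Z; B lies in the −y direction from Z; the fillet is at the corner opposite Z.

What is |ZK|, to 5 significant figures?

42.691

Z is at the origin; Z and Q share the same y with |ZQ| = 30.5 and Q on the +x side, so Q = (30.500, 0.0000). Z and B share the same x with |ZB| = 35.1 and B on the −y side, so B = (0.0000, -35.100). The virtual corner opposite Z is at (30.500, -35.100). Tangency of A1 to QN means the radius JN is perpendicular to QN and since A1 is tangent to KB there, JK ⟂ KB, with radius 6.2, so the center J sits 6.2 in from both sides at J = (24.300, -28.900). That places the tangent points at N = (30.500, -28.900) on QN and K = (24.300, -35.100) on KB. Then |ZK| = |K − Z| = 42.691.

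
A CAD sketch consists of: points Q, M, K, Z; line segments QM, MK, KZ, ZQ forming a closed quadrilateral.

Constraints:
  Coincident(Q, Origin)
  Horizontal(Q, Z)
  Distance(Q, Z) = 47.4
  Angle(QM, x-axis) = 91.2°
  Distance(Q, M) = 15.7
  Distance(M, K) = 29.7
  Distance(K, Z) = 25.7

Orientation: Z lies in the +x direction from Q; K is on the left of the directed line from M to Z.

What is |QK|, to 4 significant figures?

34.47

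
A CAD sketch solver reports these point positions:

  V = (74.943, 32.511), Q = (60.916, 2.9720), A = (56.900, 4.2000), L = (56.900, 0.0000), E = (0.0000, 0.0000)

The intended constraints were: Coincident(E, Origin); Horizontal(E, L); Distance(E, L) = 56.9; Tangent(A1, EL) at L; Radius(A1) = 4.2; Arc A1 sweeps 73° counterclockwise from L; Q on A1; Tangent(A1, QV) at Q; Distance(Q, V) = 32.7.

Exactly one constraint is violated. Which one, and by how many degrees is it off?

Tangent(A1, QV) at Q — off by 8.40°.

E = (0.00, 0.00) ✓; E.y = 0.00, L.y = 0.00 ✓; |EL| = 56.90 ✓; ∠(AL, LE) = 90.00° ✓; |AL| = 4.200 ✓; bearing(A→Q) − bearing(A→L) = 73.00° ✓; |AQ| = 4.200 ✓; ∠(AQ, QV) = 98.40° ✗; |QV| = 32.70 ✓.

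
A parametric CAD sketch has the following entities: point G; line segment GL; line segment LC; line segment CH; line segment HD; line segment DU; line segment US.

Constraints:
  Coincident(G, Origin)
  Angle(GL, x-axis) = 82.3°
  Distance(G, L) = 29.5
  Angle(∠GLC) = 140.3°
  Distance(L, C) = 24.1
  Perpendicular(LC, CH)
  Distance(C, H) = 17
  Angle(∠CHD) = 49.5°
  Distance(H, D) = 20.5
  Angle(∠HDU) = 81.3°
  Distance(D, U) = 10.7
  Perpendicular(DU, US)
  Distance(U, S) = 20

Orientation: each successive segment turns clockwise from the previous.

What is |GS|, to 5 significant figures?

52.844

G is at the origin; GL runs at 82.3° with length 29.5, so L = (3.9526, 29.234). ∠GLC = 140.3° gives LC at 42.600° from the x-axis; with |LC| = 24.1, C = (21.693, 45.547). The perpendicularity gives CH at right angles to LC, so CH runs at -47.400°; with |CH| = 17.0, H = (33.199, 33.033). ∠CHD = 49.5° gives HD at -177.90° from the x-axis; with |HD| = 20.5, D = (12.713, 32.282). ∠HDU = 81.3° gives DU at 83.400° from the x-axis; with |DU| = 10.7, U = (13.943, 42.911). DU is perpendicular to US, so US runs at -6.6000°; with |US| = 20.0, S = (33.810, 40.612). Then |GS| = |S − G| = 52.844.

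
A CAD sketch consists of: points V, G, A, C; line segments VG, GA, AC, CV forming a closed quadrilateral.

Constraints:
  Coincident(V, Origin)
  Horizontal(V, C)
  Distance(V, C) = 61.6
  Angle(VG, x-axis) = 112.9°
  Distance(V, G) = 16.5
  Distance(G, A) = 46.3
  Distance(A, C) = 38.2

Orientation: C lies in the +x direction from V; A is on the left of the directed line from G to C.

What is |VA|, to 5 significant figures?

47.870

Checks: VG at 112.9° ✓; |GA| = 46.30 ✓; |AC| = 38.20 ✓.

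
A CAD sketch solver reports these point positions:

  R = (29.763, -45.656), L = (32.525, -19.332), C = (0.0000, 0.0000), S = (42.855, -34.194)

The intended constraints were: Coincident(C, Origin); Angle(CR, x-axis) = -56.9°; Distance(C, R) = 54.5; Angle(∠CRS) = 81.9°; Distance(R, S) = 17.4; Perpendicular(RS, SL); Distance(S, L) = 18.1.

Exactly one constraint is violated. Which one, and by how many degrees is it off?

Perpendicular(RS, SL) — off by 6.40°.

C = (0.00, 0.00) ✓; CR at -56.90° ✓; |CR| = 54.50 ✓; ∠CRS = 81.90° ✓; |RS| = 17.40 ✓; ∠(RS, SL) = 83.60° ✗; |SL| = 18.10 ✓.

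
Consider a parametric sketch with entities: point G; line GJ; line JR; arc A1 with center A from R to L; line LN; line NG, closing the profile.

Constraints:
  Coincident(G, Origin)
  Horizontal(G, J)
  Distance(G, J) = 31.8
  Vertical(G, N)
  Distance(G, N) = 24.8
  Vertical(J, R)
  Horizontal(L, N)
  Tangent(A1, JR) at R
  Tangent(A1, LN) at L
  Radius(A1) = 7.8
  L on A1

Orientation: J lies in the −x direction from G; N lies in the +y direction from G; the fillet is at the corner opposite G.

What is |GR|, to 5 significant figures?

36.059

G is at the origin; GJ is horizontal with |GJ| = 31.8 and J on the −x side, so J = (-31.800, 0.0000). G and N share the same x with |GN| = 24.8 and N on the +y side, so N = (0.0000, 24.800). The virtual corner opposite G is at (-31.800, 24.800). Since A1 is tangent to JR there, AR ⟂ JR and A1 meets LN tangentially, so AL is at right angles to LN, with radius 7.8, so the center A sits 7.8 in from both sides at A = (-24.000, 17.000). That places the tangent points at R = (-31.800, 17.000) on JR and L = (-24.000, 24.800) on LN. Then |GR| = |R − G| = 36.059.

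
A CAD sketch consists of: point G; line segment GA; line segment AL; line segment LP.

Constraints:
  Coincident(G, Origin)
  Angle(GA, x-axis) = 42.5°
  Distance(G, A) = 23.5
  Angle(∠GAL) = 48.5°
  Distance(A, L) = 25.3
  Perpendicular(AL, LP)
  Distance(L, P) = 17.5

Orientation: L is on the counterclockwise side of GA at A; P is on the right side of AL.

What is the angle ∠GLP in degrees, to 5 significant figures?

151.07°

G is at the origin; GA runs at 42.5° with length 23.5, so A = 23.5·(cos 42.5°, sin 42.5°) = (17.326, 15.876). ∠GAL = 48.5°, so AL runs at 42.5° + (180° − 48.5°) = 174.00° from the x-axis; with |AL| = 25.3, L = A + 25.3·(cos 174.00°, sin 174.00°) = (-7.8354, 18.521). AL is perpendicular to LP; with |LP| = 17.5 on the right of AL, P = L + 17.5·(0.10453, 0.99452) = (-6.0061, 35.925). Then cos ∠GLP = LG·LP / (|LG||LP|), giving 151.07°.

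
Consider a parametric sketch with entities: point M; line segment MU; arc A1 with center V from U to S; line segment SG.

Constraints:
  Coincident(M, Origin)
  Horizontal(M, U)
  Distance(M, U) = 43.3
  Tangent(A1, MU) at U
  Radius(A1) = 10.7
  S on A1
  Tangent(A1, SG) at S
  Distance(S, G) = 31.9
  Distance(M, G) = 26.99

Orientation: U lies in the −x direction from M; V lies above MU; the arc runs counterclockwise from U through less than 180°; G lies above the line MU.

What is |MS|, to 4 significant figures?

36.27

M is at the origin; MU is horizontal with |MU| = 43.3 and U on the −x side, so U = (-43.30, 0.000). Tangency of A1 to MU means the radius VU is perpendicular to MU, so V = U + (0, 10.7) = (-43.30, 10.70). Since VS ⟂ SG (tangency), |VG| = √(10.7² + 31.9²) = 33.65 regardless of where S sits on A1. So G lies on both circle(M, 26.99) and circle(V, 33.65); the above-MU intersection is G = (-12.39, 23.98). S is the foot of the tangent from G: S = (-36.17, 2.722).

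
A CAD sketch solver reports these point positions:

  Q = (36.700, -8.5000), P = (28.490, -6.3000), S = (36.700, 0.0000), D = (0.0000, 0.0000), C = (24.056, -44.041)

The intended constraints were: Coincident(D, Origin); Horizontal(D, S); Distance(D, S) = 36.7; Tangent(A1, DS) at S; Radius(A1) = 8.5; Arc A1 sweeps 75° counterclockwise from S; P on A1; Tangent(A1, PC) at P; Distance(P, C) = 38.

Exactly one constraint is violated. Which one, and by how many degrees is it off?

Tangent(A1, PC) at P — off by 8.30°.

D = (0.00, 0.00) ✓; D.y = 0.00, S.y = 0.00 ✓; |DS| = 36.70 ✓; ∠(QS, SD) = 90.00° ✓; |QS| = 8.500 ✓; bearing(Q→P) − bearing(Q→S) = 75.00° ✓; |QP| = 8.500 ✓; ∠(QP, PC) = 81.70° ✗; |PC| = 38.00 ✓.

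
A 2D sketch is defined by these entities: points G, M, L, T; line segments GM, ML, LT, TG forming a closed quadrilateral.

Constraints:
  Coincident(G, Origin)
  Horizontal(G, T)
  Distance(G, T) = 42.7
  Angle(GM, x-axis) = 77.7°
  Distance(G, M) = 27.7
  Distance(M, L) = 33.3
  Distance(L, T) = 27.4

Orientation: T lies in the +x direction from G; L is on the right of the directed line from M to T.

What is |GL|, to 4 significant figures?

16.42

Checks: |ML| = 33.30 ✓; |LT| = 27.40 ✓.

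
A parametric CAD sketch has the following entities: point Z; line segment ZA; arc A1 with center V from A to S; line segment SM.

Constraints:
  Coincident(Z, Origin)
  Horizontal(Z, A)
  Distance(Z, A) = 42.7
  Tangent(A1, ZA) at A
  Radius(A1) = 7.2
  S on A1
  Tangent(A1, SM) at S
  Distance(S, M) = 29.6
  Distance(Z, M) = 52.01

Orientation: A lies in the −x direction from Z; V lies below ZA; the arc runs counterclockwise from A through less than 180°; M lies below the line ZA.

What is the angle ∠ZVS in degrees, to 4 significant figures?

164.2°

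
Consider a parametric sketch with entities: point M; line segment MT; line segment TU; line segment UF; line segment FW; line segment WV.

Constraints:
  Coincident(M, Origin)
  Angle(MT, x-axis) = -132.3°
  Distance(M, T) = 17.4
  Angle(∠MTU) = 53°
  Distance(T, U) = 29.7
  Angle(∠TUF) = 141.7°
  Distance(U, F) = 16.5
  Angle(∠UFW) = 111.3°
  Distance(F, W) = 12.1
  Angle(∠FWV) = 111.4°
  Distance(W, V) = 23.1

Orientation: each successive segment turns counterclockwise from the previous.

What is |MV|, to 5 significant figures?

11.181

M is at the origin; MT runs at -132.3° with length 17.4, so T = (-11.710, -12.870). ∠MTU = 53.0° gives TU at -5.3000° from the x-axis; with |TU| = 29.7, U = (17.863, -15.613). ∠TUF = 141.7° gives UF at 33.000° from the x-axis; with |UF| = 16.5, F = (31.701, -6.6264). ∠UFW = 111.3° gives FW at 101.70° from the x-axis; with |FW| = 12.1, W = (29.247, 5.2222). ∠FWV = 111.4° gives WV at 170.30° from the x-axis; with |WV| = 23.1, V = (6.4772, 9.1143). Then |MV| = |V − M| = 11.181.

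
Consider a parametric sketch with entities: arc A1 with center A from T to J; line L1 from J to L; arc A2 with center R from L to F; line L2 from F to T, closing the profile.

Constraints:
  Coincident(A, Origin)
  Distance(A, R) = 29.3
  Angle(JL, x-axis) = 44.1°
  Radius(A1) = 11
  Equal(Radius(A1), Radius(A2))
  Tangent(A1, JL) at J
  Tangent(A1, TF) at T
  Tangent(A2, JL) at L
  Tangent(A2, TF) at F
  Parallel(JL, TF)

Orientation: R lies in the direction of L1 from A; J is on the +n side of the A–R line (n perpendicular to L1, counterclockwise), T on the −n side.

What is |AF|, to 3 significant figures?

31.3

The slot axis is L1's direction at 44.1°, so u = (cos 44.1°, sin 44.1°) = (0.718, 0.696) and n = (−sin 44.1°, cos 44.1°) = (-0.696, 0.718). A is at the origin and R lies 29.3 along u from A, so R = 29.3·u = (21.0, 20.4). Tangency of A1 to both parallel lines with radius 11.0 puts J and T at A ± 11.0·n: J = (-7.66, 7.90), T = (7.66, -7.90). Equal radii place L and F the same way about R: L = R + 11.0·n = (13.4, 28.3), F = R − 11.0·n = (28.7, 12.5). Then |AF| = |F − A| = 31.3.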